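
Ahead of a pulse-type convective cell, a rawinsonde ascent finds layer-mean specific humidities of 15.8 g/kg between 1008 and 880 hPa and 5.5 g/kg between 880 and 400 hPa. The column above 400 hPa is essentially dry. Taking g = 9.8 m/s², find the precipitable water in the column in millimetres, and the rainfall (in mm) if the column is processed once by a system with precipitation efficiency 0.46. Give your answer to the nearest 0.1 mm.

Precipitable water is the column-integrated vapour mass per unit area: PW = (1/g) Σ q̄ Δp, with q in kg/kg and Δp in Pa (1 kg/m² of water = 1 mm).
Layer 1008–880 hPa: Δp = 128 hPa = 12800 Pa, q̄ = 0.0158 kg/kg → 0.0158 × 12800 / 9.8 = 20.64 mm
Layer 880–400 hPa: Δp = 480 hPa = 48000 Pa, q̄ = 0.0055 kg/kg → 0.0055 × 48000 / 9.8 = 26.94 mm
PW = 20.64 + 26.94 = 47.58 ≈ 47.6 mm.
Rainfall = ε × PW = 0.46 × 47.6 = 21.9 mm.

PW ≈ 47.6 mm; rainfall ≈ 21.9 mm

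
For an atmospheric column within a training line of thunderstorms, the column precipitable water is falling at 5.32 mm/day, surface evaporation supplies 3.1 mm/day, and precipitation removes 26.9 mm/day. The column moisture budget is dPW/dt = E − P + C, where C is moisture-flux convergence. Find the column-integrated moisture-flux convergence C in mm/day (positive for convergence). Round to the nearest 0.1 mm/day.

dPW/dt = -5.32 mm/day.
C = dPW/dt − E + P = (-5.32) − 3.1 + 26.9 = 18.5 mm/day.

C ≈ 18.5 mm/day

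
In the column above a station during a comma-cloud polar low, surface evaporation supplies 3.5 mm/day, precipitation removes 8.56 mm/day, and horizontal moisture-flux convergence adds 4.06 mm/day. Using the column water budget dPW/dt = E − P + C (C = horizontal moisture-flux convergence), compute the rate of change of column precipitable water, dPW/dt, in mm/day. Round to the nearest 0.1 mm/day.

dPW/dt ≈ -1.0 mm/day

dPW/dt = E − P + C = 3.5 − 8.56 + (4.06) = -1.0 mm/day.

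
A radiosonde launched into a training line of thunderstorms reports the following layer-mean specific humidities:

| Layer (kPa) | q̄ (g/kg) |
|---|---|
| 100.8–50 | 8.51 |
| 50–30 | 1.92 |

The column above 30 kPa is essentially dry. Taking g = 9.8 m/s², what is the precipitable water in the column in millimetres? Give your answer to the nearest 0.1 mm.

Precipitable water is the column-integrated vapour mass per unit area: PW = (1/g) Σ q̄ Δp, with q in kg/kg and Δp in Pa (1 kg/m² of water = 1 mm).
Layer 100.8–50 kPa: Δp = 508 hPa = 50800 Pa, q̄ = 0.00851 kg/kg → 0.00851 × 50800 / 9.8 = 44.11 mm
Layer 50–30 kPa: Δp = 200 hPa = 20000 Pa, q̄ = 0.00192 kg/kg → 0.00192 × 20000 / 9.8 = 3.92 mm
PW = 44.11 + 3.92 = 48.03 ≈ 48.0 mm.

PW ≈ 48.0 mm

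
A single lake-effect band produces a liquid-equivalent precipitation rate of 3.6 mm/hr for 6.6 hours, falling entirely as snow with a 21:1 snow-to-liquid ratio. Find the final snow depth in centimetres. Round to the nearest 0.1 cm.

Liquid-equivalent depth = 3.6 × 6.6 = 23.76 mm.
Snow depth = 23.76 mm × 21 = 498.96 mm = 49.9 cm.

snow depth ≈ 49.9 cm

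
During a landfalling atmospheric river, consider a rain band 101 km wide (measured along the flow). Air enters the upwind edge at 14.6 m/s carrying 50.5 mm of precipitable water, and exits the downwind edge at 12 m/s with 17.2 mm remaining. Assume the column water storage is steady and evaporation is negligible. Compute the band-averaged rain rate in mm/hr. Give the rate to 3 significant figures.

R ≈ 18.9 mm/hr

Column moisture flux per unit crosswind length is F = V × PW.
Inflow: F_in = 14.6 × 50.5 = 737.3 mm·m/s
Outflow: F_out = 12 × 17.2 = 206.4 mm·m/s
Steady-state rate R = (F_in − F_out)/L = (737.3 − 206.4) / 101000 m = 5.256e-03 mm/s.
R = 5.256e-03 × 3600 = 18.9 mm/hr.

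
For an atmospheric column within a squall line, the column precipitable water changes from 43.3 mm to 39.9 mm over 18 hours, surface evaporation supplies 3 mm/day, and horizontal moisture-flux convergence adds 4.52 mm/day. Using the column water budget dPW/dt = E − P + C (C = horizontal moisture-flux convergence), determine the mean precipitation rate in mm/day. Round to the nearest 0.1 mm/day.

dPW/dt = (39.9 − 43.3) mm / (18/24 day) = -4.533 mm/day.
P = E + C − dPW/dt = 3 + (4.52) − (-4.533) = 12.1 mm/day.

P ≈ 12.1 mm/day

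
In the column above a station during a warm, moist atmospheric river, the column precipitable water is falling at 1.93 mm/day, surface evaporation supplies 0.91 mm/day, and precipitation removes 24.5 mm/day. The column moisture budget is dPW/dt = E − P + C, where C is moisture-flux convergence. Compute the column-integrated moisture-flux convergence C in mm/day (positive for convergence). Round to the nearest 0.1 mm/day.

C ≈ 21.7 mm/day

dPW/dt = -1.93 mm/day.
C = dPW/dt − E + P = (-1.93) − 0.91 + 24.5 = 21.7 mm/day.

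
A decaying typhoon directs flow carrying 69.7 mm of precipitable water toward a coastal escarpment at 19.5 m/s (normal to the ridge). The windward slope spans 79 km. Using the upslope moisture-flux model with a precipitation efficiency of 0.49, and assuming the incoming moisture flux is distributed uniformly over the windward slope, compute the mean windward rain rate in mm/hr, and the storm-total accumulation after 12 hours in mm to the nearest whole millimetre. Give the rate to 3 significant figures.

R ≈ 30.3 mm/hr; total ≈ 364 mm

Incoming column moisture flux per unit ridge length: F = V × PW = 19.5 × 69.7 = 1359.15 mm·m/s.
Spread over the 79 km slope with efficiency ε = 0.49: R = ε·F/W = 0.49 × 1359.15 / 79000 m = 8.430e-03 mm/s.
R = 8.430e-03 × 3600 = 30.3 mm/hr.
Over 12 h: total = 30.3 × 12 = 363.6 ≈ 364 mm.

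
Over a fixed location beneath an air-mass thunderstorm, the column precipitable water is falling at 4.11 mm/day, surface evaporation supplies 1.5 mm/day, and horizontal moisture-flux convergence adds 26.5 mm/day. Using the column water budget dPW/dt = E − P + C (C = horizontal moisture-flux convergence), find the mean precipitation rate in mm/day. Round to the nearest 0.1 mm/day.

dPW/dt = -4.11 mm/day.
P = E + C − dPW/dt = 1.5 + (26.5) − (-4.11) = 32.1 mm/day.

P ≈ 32.1 mm/day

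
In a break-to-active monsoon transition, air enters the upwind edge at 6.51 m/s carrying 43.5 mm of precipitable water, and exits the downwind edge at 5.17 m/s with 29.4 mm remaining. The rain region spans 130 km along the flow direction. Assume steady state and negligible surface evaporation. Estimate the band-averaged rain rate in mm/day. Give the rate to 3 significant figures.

Column moisture flux per unit crosswind length is F = V × PW.
Inflow: F_in = 6.51 × 43.5 = 283.185 mm·m/s
Outflow: F_out = 5.17 × 29.4 = 151.998 mm·m/s
Steady-state rate R = (F_in − F_out)/L = (283.185 − 151.998) / 130000 m = 1.009e-03 mm/s.
R = 1.009e-03 × 3600 × 24 = 87.2 mm/day.

R ≈ 87.2 mm/day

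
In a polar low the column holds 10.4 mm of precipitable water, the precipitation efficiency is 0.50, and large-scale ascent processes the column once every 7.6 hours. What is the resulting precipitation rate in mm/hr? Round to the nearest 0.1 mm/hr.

Each overturning extracts ε × PW = 0.50 × 10.4 = 5.2 mm.
Rate = ε·PW / τ = 5.2 / 7.6 h = 0.7 mm/hr.

R ≈ 0.7 mm/hr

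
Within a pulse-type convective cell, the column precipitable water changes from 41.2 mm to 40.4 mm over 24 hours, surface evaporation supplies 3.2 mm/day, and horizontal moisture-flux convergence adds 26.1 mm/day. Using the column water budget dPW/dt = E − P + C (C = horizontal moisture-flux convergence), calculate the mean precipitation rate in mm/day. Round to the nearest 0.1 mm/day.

dPW/dt = (40.4 − 41.2) mm / (24/24 day) = -0.800 mm/day.
P = E + C − dPW/dt = 3.2 + (26.1) − (-0.800) = 30.1 mm/day.

P ≈ 30.1 mm/day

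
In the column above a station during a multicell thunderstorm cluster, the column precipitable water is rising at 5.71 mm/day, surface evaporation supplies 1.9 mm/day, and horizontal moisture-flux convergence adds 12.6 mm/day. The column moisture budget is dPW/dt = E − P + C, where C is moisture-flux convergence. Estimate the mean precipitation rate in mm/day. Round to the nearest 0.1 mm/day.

P ≈ 8.8 mm/day

dPW/dt = +5.71 mm/day.
P = E + C − dPW/dt = 1.9 + (12.6) − (+5.71) = 8.8 mm/day.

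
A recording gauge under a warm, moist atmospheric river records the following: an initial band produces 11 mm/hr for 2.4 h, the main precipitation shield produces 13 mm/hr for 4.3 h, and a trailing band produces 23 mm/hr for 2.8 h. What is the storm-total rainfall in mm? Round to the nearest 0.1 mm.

Total = Σ Rᵢ Δtᵢ = 11 × 2.4 + 13 × 4.3 + 23 × 2.8
      = 26.4 + 55.9 + 64.4 = 146.7 mm.

total ≈ 146.7 mm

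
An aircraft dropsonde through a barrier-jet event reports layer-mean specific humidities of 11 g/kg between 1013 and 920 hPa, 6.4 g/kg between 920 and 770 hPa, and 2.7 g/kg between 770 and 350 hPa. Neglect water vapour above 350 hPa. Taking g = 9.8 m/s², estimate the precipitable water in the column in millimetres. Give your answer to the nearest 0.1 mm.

PW ≈ 31.8 mm

Precipitable water is the column-integrated vapour mass per unit area: PW = (1/g) Σ q̄ Δp, with q in kg/kg and Δp in Pa (1 kg/m² of water = 1 mm).
Layer 1013–920 hPa: Δp = 93 hPa = 9300 Pa, q̄ = 0.011 kg/kg → 0.011 × 9300 / 9.8 = 10.44 mm
Layer 920–770 hPa: Δp = 150 hPa = 15000 Pa, q̄ = 0.0064 kg/kg → 0.0064 × 15000 / 9.8 = 9.80 mm
Layer 770–350 hPa: Δp = 420 hPa = 42000 Pa, q̄ = 0.0027 kg/kg → 0.0027 × 42000 / 9.8 = 11.57 mm
PW = 10.44 + 9.80 + 11.57 = 31.81 ≈ 31.8 mm.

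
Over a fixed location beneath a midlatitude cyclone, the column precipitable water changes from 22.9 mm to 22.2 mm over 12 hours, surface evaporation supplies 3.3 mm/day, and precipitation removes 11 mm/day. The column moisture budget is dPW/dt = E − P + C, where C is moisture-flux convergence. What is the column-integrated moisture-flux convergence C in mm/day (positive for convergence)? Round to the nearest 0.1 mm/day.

dPW/dt = (22.2 − 22.9) mm / (12/24 day) = -1.400 mm/day.
C = dPW/dt − E + P = (-1.400) − 3.3 + 11 = 6.3 mm/day.

C ≈ 6.3 mm/day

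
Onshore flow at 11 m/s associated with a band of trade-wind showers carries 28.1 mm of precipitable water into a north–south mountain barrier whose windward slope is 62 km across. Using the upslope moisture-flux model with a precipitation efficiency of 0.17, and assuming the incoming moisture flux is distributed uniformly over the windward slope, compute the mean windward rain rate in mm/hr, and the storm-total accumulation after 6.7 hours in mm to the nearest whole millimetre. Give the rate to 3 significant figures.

Incoming column moisture flux per unit ridge length: F = V × PW = 11 × 28.1 = 309.1 mm·m/s.
Spread over the 62 km slope with efficiency ε = 0.17: R = ε·F/W = 0.17 × 309.1 / 62000 m = 8.475e-04 mm/s.
R = 8.475e-04 × 3600 = 3.05 mm/hr.
Over 6.7 h: total = 3.05 × 6.7 = 20.435 ≈ 20 mm.

R ≈ 3.05 mm/hr; total ≈ 20 mm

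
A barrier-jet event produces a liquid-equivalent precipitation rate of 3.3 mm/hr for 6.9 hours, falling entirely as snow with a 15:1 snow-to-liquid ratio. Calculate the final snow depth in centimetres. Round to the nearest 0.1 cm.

Liquid-equivalent depth = 3.3 × 6.9 = 22.77 mm.
Snow depth = 22.77 mm × 15 = 341.55 mm = 34.2 cm.

snow depth ≈ 34.2 cm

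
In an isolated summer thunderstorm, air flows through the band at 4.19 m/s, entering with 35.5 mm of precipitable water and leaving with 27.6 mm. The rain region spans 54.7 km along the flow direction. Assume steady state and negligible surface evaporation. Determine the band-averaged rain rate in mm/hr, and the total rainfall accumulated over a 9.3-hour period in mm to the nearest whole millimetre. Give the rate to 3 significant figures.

Column moisture flux per unit crosswind length is F = V × PW.
Inflow: F_in = 4.19 × 35.5 = 148.745 mm·m/s
Outflow: F_out = 4.19 × 27.6 = 115.644 mm·m/s
Steady-state rate R = (F_in − F_out)/L = (148.745 − 115.644) / 54700 m = 6.051e-04 mm/s.
R = 6.051e-04 × 3600 = 2.18 mm/hr.
Over 9.3 h: total = 2.18 × 9.3 = 20.274 ≈ 20 mm.

R ≈ 2.18 mm/hr; total ≈ 20 mm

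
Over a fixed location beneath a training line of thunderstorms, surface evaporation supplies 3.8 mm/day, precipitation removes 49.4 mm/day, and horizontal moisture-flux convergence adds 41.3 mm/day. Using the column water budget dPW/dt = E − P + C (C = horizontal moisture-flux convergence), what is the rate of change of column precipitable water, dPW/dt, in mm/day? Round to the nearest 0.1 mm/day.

dPW/dt ≈ -4.3 mm/day

dPW/dt = E − P + C = 3.8 − 49.4 + (41.3) = -4.3 mm/day.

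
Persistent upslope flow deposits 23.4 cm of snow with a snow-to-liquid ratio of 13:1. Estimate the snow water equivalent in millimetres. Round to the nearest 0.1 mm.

SWE = snow depth / ratio = 23.4 cm / 13 = 1.800 cm = 18.0 mm.

SWE ≈ 18.0 mm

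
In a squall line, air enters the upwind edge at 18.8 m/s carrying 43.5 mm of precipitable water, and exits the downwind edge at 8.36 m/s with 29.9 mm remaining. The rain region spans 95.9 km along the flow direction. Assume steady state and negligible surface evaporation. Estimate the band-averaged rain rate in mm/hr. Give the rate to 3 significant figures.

Column moisture flux per unit crosswind length is F = V × PW.
Inflow: F_in = 18.8 × 43.5 = 817.8 mm·m/s
Outflow: F_out = 8.36 × 29.9 = 249.964 mm·m/s
Steady-state rate R = (F_in − F_out)/L = (817.8 − 249.964) / 95900 m = 5.921e-03 mm/s.
R = 5.921e-03 × 3600 = 21.3 mm/hr.

R ≈ 21.3 mm/hr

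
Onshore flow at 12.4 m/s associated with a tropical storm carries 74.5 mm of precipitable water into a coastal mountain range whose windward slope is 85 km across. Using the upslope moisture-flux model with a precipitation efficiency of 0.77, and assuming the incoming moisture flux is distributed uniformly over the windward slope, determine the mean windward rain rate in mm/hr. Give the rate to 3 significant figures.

R ≈ 30.1 mm/hr

Incoming column moisture flux per unit ridge length: F = V × PW = 12.4 × 74.5 = 923.8 mm·m/s.
Spread over the 85 km slope with efficiency ε = 0.77: R = ε·F/W = 0.77 × 923.8 / 85000 m = 8.369e-03 mm/s.
R = 8.369e-03 × 3600 = 30.1 mm/hr.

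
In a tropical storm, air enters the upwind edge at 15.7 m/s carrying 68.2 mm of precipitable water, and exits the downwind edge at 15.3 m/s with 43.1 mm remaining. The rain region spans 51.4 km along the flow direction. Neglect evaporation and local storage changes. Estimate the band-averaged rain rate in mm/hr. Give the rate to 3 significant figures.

Column moisture flux per unit crosswind length is F = V × PW.
Inflow: F_in = 15.7 × 68.2 = 1070.74 mm·m/s
Outflow: F_out = 15.3 × 43.1 = 659.43 mm·m/s
Steady-state rate R = (F_in − F_out)/L = (1070.74 − 659.43) / 51400 m = 8.002e-03 mm/s.
R = 8.002e-03 × 3600 = 28.8 mm/hr.

R ≈ 28.8 mm/hr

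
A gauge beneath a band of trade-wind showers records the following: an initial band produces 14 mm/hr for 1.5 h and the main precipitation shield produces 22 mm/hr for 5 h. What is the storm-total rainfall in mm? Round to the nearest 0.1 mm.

Total = Σ Rᵢ Δtᵢ = 14 × 1.5 + 22 × 5
      = 21 + 110 = 131.0 mm.

total ≈ 131.0 mm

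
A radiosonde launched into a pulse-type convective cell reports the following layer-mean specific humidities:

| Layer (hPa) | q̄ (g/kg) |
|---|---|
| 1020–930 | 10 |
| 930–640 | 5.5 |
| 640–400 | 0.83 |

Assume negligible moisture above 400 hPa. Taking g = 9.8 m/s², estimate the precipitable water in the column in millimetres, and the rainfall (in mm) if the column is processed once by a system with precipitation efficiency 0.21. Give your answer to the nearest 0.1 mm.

Precipitable water is the column-integrated vapour mass per unit area: PW = (1/g) Σ q̄ Δp, with q in kg/kg and Δp in Pa (1 kg/m² of water = 1 mm).
Layer 1020–930 hPa: Δp = 90 hPa = 9000 Pa, q̄ = 0.01 kg/kg → 0.01 × 9000 / 9.8 = 9.18 mm
Layer 930–640 hPa: Δp = 290 hPa = 29000 Pa, q̄ = 0.0055 kg/kg → 0.0055 × 29000 / 9.8 = 16.28 mm
Layer 640–400 hPa: Δp = 240 hPa = 24000 Pa, q̄ = 0.00083 kg/kg → 0.00083 × 24000 / 9.8 = 2.03 mm
PW = 9.18 + 16.28 + 2.03 = 27.49 ≈ 27.5 mm.
Rainfall = ε × PW = 0.21 × 27.5 = 5.8 mm.

PW ≈ 27.5 mm; rainfall ≈ 5.8 mm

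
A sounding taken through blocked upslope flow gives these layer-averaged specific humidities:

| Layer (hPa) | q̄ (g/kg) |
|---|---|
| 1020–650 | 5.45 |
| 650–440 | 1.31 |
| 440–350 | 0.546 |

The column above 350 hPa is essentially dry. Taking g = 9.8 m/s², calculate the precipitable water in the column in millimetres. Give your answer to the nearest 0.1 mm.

PW ≈ 23.9 mm

Precipitable water is the column-integrated vapour mass per unit area: PW = (1/g) Σ q̄ Δp, with q in kg/kg and Δp in Pa (1 kg/m² of water = 1 mm).
Layer 1020–650 hPa: Δp = 370 hPa = 37000 Pa, q̄ = 0.00545 kg/kg → 0.00545 × 37000 / 9.8 = 20.58 mm
Layer 650–440 hPa: Δp = 210 hPa = 21000 Pa, q̄ = 0.00131 kg/kg → 0.00131 × 21000 / 9.8 = 2.81 mm
Layer 440–350 hPa: Δp = 90 hPa = 9000 Pa, q̄ = 0.000546 kg/kg → 0.000546 × 9000 / 9.8 = 0.50 mm
PW = 20.58 + 2.81 + 0.50 = 23.89 ≈ 23.9 mm.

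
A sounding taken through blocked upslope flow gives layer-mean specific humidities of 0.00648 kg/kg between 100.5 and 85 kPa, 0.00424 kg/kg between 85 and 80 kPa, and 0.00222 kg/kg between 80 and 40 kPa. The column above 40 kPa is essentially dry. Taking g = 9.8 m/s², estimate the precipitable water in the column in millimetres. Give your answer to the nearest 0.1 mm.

Precipitable water is the column-integrated vapour mass per unit area: PW = (1/g) Σ q̄ Δp, with q in kg/kg and Δp in Pa (1 kg/m² of water = 1 mm).
Layer 100.5–85 kPa: Δp = 155 hPa = 15500 Pa, q̄ = 0.00648 kg/kg → 0.00648 × 15500 / 9.8 = 10.25 mm
Layer 85–80 kPa: Δp = 50 hPa = 5000 Pa, q̄ = 0.00424 kg/kg → 0.00424 × 5000 / 9.8 = 2.16 mm
Layer 80–40 kPa: Δp = 400 hPa = 40000 Pa, q̄ = 0.00222 kg/kg → 0.00222 × 40000 / 9.8 = 9.06 mm
PW = 10.25 + 2.16 + 9.06 = 21.47 ≈ 21.5 mm.

PW ≈ 21.5 mm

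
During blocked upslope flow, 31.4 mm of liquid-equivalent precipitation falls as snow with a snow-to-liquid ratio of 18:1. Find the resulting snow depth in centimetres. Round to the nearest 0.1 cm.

snow depth ≈ 56.5 cm

Snow depth = liquid × ratio = 31.4 mm × 18 = 565.2 mm = 56.5 cm.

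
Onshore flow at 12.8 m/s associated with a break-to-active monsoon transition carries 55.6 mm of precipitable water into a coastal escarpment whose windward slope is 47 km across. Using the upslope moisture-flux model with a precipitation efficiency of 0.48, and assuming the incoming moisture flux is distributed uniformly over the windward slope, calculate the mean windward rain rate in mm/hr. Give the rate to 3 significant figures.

Incoming column moisture flux per unit ridge length: F = V × PW = 12.8 × 55.6 = 711.68 mm·m/s.
Spread over the 47 km slope with efficiency ε = 0.48: R = ε·F/W = 0.48 × 711.68 / 47000 m = 7.268e-03 mm/s.
R = 7.268e-03 × 3600 = 26.2 mm/hr.

R ≈ 26.2 mm/hr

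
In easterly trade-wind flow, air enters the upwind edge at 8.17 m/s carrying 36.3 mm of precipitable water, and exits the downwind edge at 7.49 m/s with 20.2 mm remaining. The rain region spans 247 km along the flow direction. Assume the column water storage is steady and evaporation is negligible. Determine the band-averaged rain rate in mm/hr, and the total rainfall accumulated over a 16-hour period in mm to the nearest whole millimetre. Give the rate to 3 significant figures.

R ≈ 2.12 mm/hr; total ≈ 34 mm

Column moisture flux per unit crosswind length is F = V × PW.
Inflow: F_in = 8.17 × 36.3 = 296.571 mm·m/s
Outflow: F_out = 7.49 × 20.2 = 151.298 mm·m/s
Steady-state rate R = (F_in − F_out)/L = (296.571 − 151.298) / 247000 m = 5.881e-04 mm/s.
R = 5.881e-04 × 3600 = 2.12 mm/hr.
Over 16 h: total = 2.12 × 16 = 33.92 ≈ 34 mm.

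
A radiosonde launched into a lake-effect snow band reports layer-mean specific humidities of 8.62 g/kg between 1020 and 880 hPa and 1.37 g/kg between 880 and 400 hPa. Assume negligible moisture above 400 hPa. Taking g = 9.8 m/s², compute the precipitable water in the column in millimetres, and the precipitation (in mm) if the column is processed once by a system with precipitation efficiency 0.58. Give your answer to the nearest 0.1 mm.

PW ≈ 19.0 mm; precipitation ≈ 11.0 mm

Precipitable water is the column-integrated vapour mass per unit area: PW = (1/g) Σ q̄ Δp, with q in kg/kg and Δp in Pa (1 kg/m² of water = 1 mm).
Layer 1020–880 hPa: Δp = 140 hPa = 14000 Pa, q̄ = 0.00862 kg/kg → 0.00862 × 14000 / 9.8 = 12.31 mm
Layer 880–400 hPa: Δp = 480 hPa = 48000 Pa, q̄ = 0.00137 kg/kg → 0.00137 × 48000 / 9.8 = 6.71 mm
PW = 12.31 + 6.71 = 19.02 ≈ 19.0 mm.
Precipitation = ε × PW = 0.58 × 19.0 = 11.0 mm.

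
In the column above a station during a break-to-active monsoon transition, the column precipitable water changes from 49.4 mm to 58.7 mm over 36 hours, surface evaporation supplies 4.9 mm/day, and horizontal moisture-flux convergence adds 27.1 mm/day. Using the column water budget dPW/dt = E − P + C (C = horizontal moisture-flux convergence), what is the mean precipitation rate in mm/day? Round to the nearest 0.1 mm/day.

P ≈ 25.8 mm/day

dPW/dt = (58.7 − 49.4) mm / (36/24 day) = +6.200 mm/day.
P = E + C − dPW/dt = 4.9 + (27.1) − (+6.200) = 25.8 mm/day.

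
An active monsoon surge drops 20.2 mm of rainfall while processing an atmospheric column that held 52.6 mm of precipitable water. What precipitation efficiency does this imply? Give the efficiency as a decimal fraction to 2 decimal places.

ε = rainfall / PW = 20.2 / 52.6 = 0.38.

ε ≈ 0.38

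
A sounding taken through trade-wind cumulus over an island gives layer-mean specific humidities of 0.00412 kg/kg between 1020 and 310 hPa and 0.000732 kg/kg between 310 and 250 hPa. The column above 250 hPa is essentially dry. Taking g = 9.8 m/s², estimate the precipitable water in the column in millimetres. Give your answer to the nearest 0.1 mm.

Precipitable water is the column-integrated vapour mass per unit area: PW = (1/g) Σ q̄ Δp, with q in kg/kg and Δp in Pa (1 kg/m² of water = 1 mm).
Layer 1020–310 hPa: Δp = 710 hPa = 71000 Pa, q̄ = 0.00412 kg/kg → 0.00412 × 71000 / 9.8 = 29.85 mm
Layer 310–250 hPa: Δp = 60 hPa = 6000 Pa, q̄ = 0.000732 kg/kg → 0.000732 × 6000 / 9.8 = 0.45 mm
PW = 29.85 + 0.45 = 30.30 ≈ 30.3 mm.

PW ≈ 30.3 mm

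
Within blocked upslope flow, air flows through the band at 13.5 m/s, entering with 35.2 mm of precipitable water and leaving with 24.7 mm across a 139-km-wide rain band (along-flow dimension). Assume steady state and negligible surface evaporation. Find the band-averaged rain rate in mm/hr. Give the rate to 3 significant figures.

Column moisture flux per unit crosswind length is F = V × PW.
Inflow: F_in = 13.5 × 35.2 = 475.2 mm·m/s
Outflow: F_out = 13.5 × 24.7 = 333.45 mm·m/s
Steady-state rate R = (F_in − F_out)/L = (475.2 − 333.45) / 139000 m = 1.020e-03 mm/s.
R = 1.020e-03 × 3600 = 3.67 mm/hr.

R ≈ 3.67 mm/hr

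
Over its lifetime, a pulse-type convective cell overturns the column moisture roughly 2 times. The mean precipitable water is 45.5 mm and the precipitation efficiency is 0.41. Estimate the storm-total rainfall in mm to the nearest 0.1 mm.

rainfall ≈ 37.3 mm

Each cycle deposits ε × PW = 0.41 × 45.5 = 18.655 mm.
Over 2 cycles: 2 × 18.655 = 37.3 mm.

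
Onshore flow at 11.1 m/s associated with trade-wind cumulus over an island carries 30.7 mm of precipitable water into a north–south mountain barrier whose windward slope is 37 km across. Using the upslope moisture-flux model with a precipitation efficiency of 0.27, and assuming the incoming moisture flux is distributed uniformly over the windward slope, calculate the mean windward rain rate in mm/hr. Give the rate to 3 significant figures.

Incoming column moisture flux per unit ridge length: F = V × PW = 11.1 × 30.7 = 340.77 mm·m/s.
Spread over the 37 km slope with efficiency ε = 0.27: R = ε·F/W = 0.27 × 340.77 / 37000 m = 2.487e-03 mm/s.
R = 2.487e-03 × 3600 = 8.95 mm/hr.

R ≈ 8.95 mm/hr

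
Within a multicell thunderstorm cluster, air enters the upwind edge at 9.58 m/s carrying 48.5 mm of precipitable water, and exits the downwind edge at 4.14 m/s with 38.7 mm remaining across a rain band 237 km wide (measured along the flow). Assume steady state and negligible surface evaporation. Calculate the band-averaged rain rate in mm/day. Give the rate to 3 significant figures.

Column moisture flux per unit crosswind length is F = V × PW.
Inflow: F_in = 9.58 × 48.5 = 464.63 mm·m/s
Outflow: F_out = 4.14 × 38.7 = 160.218 mm·m/s
Steady-state rate R = (F_in − F_out)/L = (464.63 − 160.218) / 237000 m = 1.284e-03 mm/s.
R = 1.284e-03 × 3600 × 24 = 111 mm/day.

R ≈ 111 mm/day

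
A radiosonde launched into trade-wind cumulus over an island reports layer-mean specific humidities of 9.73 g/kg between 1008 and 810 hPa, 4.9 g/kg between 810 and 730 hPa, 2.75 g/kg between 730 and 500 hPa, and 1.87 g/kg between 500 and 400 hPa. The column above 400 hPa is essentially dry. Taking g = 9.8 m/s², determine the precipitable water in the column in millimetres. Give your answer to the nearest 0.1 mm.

Precipitable water is the column-integrated vapour mass per unit area: PW = (1/g) Σ q̄ Δp, with q in kg/kg and Δp in Pa (1 kg/m² of water = 1 mm).
Layer 1008–810 hPa: Δp = 198 hPa = 19800 Pa, q̄ = 0.00973 kg/kg → 0.00973 × 19800 / 9.8 = 19.66 mm
Layer 810–730 hPa: Δp = 80 hPa = 8000 Pa, q̄ = 0.0049 kg/kg → 0.0049 × 8000 / 9.8 = 4.00 mm
Layer 730–500 hPa: Δp = 230 hPa = 23000 Pa, q̄ = 0.00275 kg/kg → 0.00275 × 23000 / 9.8 = 6.45 mm
Layer 500–400 hPa: Δp = 100 hPa = 10000 Pa, q̄ = 0.00187 kg/kg → 0.00187 × 10000 / 9.8 = 1.91 mm
PW = 19.66 + 4.00 + 6.45 + 1.91 = 32.02 ≈ 32.0 mm.

PW ≈ 32.0 mm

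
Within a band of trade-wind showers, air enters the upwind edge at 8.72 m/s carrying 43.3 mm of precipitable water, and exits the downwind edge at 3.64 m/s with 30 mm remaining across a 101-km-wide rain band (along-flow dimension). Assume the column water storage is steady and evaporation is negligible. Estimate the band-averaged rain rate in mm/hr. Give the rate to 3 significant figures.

R ≈ 9.57 mm/hr

Column moisture flux per unit crosswind length is F = V × PW.
Inflow: F_in = 8.72 × 43.3 = 377.576 mm·m/s
Outflow: F_out = 3.64 × 30 = 109.2 mm·m/s
Steady-state rate R = (F_in − F_out)/L = (377.576 − 109.2) / 101000 m = 2.657e-03 mm/s.
R = 2.657e-03 × 3600 = 9.57 mm/hr.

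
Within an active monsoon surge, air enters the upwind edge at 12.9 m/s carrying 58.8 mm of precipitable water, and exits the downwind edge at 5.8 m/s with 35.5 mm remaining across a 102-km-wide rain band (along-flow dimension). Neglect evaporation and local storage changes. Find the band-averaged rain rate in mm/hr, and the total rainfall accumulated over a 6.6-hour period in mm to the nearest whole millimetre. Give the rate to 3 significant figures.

Column moisture flux per unit crosswind length is F = V × PW.
Inflow: F_in = 12.9 × 58.8 = 758.52 mm·m/s
Outflow: F_out = 5.8 × 35.5 = 205.9 mm·m/s
Steady-state rate R = (F_in − F_out)/L = (758.52 − 205.9) / 102000 m = 5.418e-03 mm/s.
R = 5.418e-03 × 3600 = 19.5 mm/hr.
Over 6.6 h: total = 19.5 × 6.6 = 128.7 ≈ 129 mm.

R ≈ 19.5 mm/hr; total ≈ 129 mm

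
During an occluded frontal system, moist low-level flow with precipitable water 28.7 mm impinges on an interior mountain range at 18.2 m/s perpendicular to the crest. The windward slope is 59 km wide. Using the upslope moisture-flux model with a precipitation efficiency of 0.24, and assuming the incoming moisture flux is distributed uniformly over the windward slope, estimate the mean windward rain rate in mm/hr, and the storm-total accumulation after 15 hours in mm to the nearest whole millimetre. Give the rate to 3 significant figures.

Incoming column moisture flux per unit ridge length: F = V × PW = 18.2 × 28.7 = 522.34 mm·m/s.
Spread over the 59 km slope with efficiency ε = 0.24: R = ε·F/W = 0.24 × 522.34 / 59000 m = 2.125e-03 mm/s.
R = 2.125e-03 × 3600 = 7.65 mm/hr.
Over 15 h: total = 7.65 × 15 = 114.75 ≈ 115 mm.

R ≈ 7.65 mm/hr; total ≈ 115 mm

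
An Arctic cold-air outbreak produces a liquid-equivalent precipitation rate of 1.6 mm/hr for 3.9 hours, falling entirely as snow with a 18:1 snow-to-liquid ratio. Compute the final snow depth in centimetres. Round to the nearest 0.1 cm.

snow depth ≈ 11.2 cm

Liquid-equivalent depth = 1.6 × 3.9 = 6.24 mm.
Snow depth = 6.24 mm × 18 = 112.32 mm = 11.2 cm.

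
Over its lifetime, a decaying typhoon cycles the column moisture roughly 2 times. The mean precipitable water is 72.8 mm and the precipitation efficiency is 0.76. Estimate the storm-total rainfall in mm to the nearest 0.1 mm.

Each cycle deposits ε × PW = 0.76 × 72.8 = 55.328 mm.
Over 2 cycles: 2 × 55.328 = 110.7 mm.

rainfall ≈ 110.7 mm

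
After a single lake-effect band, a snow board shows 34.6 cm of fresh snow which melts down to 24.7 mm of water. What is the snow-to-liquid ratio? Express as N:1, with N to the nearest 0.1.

Ratio = snow depth / SWE = 346 mm / 24.7 mm = 14.0, i.e. 14.0:1.

ratio ≈ 14.0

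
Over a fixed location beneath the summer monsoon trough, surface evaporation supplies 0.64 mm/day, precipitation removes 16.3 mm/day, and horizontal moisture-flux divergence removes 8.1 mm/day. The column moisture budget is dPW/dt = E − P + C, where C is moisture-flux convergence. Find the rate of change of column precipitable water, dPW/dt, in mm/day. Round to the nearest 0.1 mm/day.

dPW/dt ≈ -23.8 mm/day

dPW/dt = E − P + C = 0.64 − 16.3 + (-8.1) = -23.8 mm/day.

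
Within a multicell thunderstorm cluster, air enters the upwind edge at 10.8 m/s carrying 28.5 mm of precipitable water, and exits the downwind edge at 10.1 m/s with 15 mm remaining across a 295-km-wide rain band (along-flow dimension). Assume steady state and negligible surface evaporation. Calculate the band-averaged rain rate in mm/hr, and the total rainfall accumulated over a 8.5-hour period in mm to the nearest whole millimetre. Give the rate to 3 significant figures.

R ≈ 1.91 mm/hr; total ≈ 16 mm

Column moisture flux per unit crosswind length is F = V × PW.
Inflow: F_in = 10.8 × 28.5 = 307.8 mm·m/s
Outflow: F_out = 10.1 × 15 = 151.5 mm·m/s
Steady-state rate R = (F_in − F_out)/L = (307.8 − 151.5) / 295000 m = 5.298e-04 mm/s.
R = 5.298e-04 × 3600 = 1.91 mm/hr.
Over 8.5 h: total = 1.91 × 8.5 = 16.235 ≈ 16 mm.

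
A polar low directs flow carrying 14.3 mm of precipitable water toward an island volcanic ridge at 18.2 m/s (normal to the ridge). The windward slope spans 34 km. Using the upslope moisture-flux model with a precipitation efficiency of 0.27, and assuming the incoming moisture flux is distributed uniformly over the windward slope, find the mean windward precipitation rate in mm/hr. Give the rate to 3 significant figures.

Incoming column moisture flux per unit ridge length: F = V × PW = 18.2 × 14.3 = 260.26 mm·m/s.
Spread over the 34 km slope with efficiency ε = 0.27: R = ε·F/W = 0.27 × 260.26 / 34000 m = 2.067e-03 mm/s.
R = 2.067e-03 × 3600 = 7.44 mm/hr.

R ≈ 7.44 mm/hr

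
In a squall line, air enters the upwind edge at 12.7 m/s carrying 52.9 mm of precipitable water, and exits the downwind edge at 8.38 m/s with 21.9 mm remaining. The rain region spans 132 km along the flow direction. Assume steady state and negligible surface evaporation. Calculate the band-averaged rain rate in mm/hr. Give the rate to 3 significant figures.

Column moisture flux per unit crosswind length is F = V × PW.
Inflow: F_in = 12.7 × 52.9 = 671.83 mm·m/s
Outflow: F_out = 8.38 × 21.9 = 183.522 mm·m/s
Steady-state rate R = (F_in − F_out)/L = (671.83 − 183.522) / 132000 m = 3.699e-03 mm/s.
R = 3.699e-03 × 3600 = 13.3 mm/hr.

R ≈ 13.3 mm/hr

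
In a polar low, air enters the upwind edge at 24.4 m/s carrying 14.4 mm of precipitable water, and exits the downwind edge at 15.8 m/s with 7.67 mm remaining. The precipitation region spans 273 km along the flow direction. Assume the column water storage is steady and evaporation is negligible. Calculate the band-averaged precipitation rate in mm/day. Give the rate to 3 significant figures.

Column moisture flux per unit crosswind length is F = V × PW.
Inflow: F_in = 24.4 × 14.4 = 351.36 mm·m/s
Outflow: F_out = 15.8 × 7.67 = 121.186 mm·m/s
Steady-state rate R = (F_in − F_out)/L = (351.36 − 121.186) / 273000 m = 8.431e-04 mm/s.
R = 8.431e-04 × 3600 × 24 = 72.8 mm/day.

R ≈ 72.8 mm/day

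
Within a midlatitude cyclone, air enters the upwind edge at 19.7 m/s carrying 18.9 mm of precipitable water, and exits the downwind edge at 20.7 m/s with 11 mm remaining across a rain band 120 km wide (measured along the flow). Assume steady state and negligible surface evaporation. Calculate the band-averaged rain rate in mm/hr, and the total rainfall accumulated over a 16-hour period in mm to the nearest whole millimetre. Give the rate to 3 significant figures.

R ≈ 4.34 mm/hr; total ≈ 69 mm

Column moisture flux per unit crosswind length is F = V × PW.
Inflow: F_in = 19.7 × 18.9 = 372.33 mm·m/s
Outflow: F_out = 20.7 × 11 = 227.7 mm·m/s
Steady-state rate R = (F_in − F_out)/L = (372.33 − 227.7) / 120000 m = 1.205e-03 mm/s.
R = 1.205e-03 × 3600 = 4.34 mm/hr.
Over 16 h: total = 4.34 × 16 = 69.44 ≈ 69 mm.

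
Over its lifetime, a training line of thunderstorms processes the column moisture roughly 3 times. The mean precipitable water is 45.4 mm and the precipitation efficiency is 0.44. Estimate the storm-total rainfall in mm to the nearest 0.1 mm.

Each cycle deposits ε × PW = 0.44 × 45.4 = 19.976 mm.
Over 3 cycles: 3 × 19.976 = 59.9 mm.

rainfall ≈ 59.9 mm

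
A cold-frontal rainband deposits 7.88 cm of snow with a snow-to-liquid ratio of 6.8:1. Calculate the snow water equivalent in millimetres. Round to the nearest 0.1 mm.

SWE = snow depth / ratio = 7.88 cm / 6.8 = 1.159 cm = 11.6 mm.

SWE ≈ 11.6 mm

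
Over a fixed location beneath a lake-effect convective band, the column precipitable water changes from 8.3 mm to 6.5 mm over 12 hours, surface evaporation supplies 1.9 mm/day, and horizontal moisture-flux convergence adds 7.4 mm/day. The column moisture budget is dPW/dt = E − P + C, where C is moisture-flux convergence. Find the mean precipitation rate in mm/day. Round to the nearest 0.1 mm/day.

dPW/dt = (6.5 − 8.3) mm / (12/24 day) = -3.600 mm/day.
P = E + C − dPW/dt = 1.9 + (7.4) − (-3.600) = 12.9 mm/day.

P ≈ 12.9 mm/day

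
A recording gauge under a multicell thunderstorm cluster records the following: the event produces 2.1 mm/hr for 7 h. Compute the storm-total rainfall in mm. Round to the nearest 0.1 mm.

total ≈ 14.7 mm

Total = Σ Rᵢ Δtᵢ = 2.1 × 7
      = 14.7 = 14.7 mm.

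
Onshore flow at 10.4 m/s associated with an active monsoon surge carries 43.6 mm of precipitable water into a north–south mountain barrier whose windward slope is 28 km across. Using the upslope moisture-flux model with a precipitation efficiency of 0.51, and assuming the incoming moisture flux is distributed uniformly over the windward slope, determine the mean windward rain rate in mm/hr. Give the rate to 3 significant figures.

R ≈ 29.7 mm/hr

Incoming column moisture flux per unit ridge length: F = V × PW = 10.4 × 43.6 = 453.44 mm·m/s.
Spread over the 28 km slope with efficiency ε = 0.51: R = ε·F/W = 0.51 × 453.44 / 28000 m = 8.259e-03 mm/s.
R = 8.259e-03 × 3600 = 29.7 mm/hr.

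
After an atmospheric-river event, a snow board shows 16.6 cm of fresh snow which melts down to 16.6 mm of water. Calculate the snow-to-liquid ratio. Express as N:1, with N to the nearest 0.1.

Ratio = snow depth / SWE = 166 mm / 16.6 mm = 10.0, i.e. 10.0:1.

ratio ≈ 10.0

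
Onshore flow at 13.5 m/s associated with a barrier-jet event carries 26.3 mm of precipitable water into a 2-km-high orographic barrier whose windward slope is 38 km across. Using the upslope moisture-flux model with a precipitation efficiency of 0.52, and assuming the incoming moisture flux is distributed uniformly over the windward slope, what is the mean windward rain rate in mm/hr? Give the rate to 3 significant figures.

R ≈ 17.5 mm/hr

Incoming column moisture flux per unit ridge length: F = V × PW = 13.5 × 26.3 = 355.05 mm·m/s.
Spread over the 38 km slope with efficiency ε = 0.52: R = ε·F/W = 0.52 × 355.05 / 38000 m = 4.859e-03 mm/s.
R = 4.859e-03 × 3600 = 17.5 mm/hr.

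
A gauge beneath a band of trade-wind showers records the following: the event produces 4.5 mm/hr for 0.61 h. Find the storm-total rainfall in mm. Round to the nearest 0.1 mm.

total ≈ 2.7 mm

Total = Σ Rᵢ Δtᵢ = 4.5 × 0.61
      = 2.745 = 2.7 mm.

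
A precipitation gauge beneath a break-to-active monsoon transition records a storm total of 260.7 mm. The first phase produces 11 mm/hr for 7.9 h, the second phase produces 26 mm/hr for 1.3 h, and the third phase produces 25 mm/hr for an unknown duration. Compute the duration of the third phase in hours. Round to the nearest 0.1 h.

duration ≈ 5.6 h

Known phases: 11 × 7.9 + 26 × 1.3 = 86.9 + 33.8 = 120.7 mm.
Remaining depth = 260.7 − 120.7 = 140 mm.
Duration = 140 / 25 = 5.6 h.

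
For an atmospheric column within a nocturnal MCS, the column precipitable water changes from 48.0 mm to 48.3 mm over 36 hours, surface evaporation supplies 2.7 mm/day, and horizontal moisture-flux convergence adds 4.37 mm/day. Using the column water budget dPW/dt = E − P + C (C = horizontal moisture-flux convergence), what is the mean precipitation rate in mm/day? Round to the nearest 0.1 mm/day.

dPW/dt = (48.3 − 48.0) mm / (36/24 day) = +0.200 mm/day.
P = E + C − dPW/dt = 2.7 + (4.37) − (+0.200) = 6.9 mm/day.

P ≈ 6.9 mm/day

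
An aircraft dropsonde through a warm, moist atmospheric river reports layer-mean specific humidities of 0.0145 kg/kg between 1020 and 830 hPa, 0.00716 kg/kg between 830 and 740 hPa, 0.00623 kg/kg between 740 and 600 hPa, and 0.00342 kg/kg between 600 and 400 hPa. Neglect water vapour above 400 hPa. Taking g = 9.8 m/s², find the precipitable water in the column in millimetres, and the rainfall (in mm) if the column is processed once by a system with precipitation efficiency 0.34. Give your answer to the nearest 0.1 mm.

Precipitable water is the column-integrated vapour mass per unit area: PW = (1/g) Σ q̄ Δp, with q in kg/kg and Δp in Pa (1 kg/m² of water = 1 mm).
Layer 1020–830 hPa: Δp = 190 hPa = 19000 Pa, q̄ = 0.0145 kg/kg → 0.0145 × 19000 / 9.8 = 28.11 mm
Layer 830–740 hPa: Δp = 90 hPa = 9000 Pa, q̄ = 0.00716 kg/kg → 0.00716 × 9000 / 9.8 = 6.58 mm
Layer 740–600 hPa: Δp = 140 hPa = 14000 Pa, q̄ = 0.00623 kg/kg → 0.00623 × 14000 / 9.8 = 8.90 mm
Layer 600–400 hPa: Δp = 200 hPa = 20000 Pa, q̄ = 0.00342 kg/kg → 0.00342 × 20000 / 9.8 = 6.98 mm
PW = 28.11 + 6.58 + 8.90 + 6.98 = 50.57 ≈ 50.6 mm.
Rainfall = ε × PW = 0.34 × 50.6 = 17.2 mm.

PW ≈ 50.6 mm; rainfall ≈ 17.2 mm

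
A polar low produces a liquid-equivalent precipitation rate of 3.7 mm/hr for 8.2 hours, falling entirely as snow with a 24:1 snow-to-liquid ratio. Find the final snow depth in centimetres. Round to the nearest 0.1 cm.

Liquid-equivalent depth = 3.7 × 8.2 = 30.34 mm.
Snow depth = 30.34 mm × 24 = 728.16 mm = 72.8 cm.

snow depth ≈ 72.8 cm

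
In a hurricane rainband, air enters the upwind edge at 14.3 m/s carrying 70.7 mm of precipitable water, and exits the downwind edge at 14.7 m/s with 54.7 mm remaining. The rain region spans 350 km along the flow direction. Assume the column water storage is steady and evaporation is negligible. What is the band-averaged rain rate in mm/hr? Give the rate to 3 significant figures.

Column moisture flux per unit crosswind length is F = V × PW.
Inflow: F_in = 14.3 × 70.7 = 1011.01 mm·m/s
Outflow: F_out = 14.7 × 54.7 = 804.09 mm·m/s
Steady-state rate R = (F_in − F_out)/L = (1011.01 − 804.09) / 350000 m = 5.912e-04 mm/s.
R = 5.912e-04 × 3600 = 2.13 mm/hr.

R ≈ 2.13 mm/hr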